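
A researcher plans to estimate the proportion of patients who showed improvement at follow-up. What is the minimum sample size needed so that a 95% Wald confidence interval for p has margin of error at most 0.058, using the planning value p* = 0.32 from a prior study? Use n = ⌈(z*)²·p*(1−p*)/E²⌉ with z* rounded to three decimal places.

n = 249

z* = 1.960 at the 95% level.
p*(1−p*) = 0.32·0.68 = 0.2176.
(z*)²·p*(1−p*)/E² = 3.841600·0.2176/0.003364 = 248.494.
Rounding up, n = 249.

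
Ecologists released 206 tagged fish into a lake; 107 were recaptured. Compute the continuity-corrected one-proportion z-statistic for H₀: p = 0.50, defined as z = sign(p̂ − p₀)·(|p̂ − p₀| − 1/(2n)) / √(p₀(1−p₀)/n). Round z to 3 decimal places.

z = 0.488

The sample proportion is 107/206 = 0.51942. p̂ − p₀ = 0.019417.
1/(2n) = 0.002427.
Corrected numerator: |0.019417| − 0.002427 = 0.016990.
Null standard error: √(0.50·0.50/206) = √0.001213592 = 0.034837.
z = +0.016990/0.034837 = 0.488.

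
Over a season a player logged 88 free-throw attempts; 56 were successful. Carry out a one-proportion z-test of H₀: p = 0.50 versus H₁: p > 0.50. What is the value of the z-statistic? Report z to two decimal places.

z = 2.56

Sample proportion p̂ = 56/88 = 0.63636.
Under H₀, SE = √(p₀(1−p₀)/n) = √(0.50·0.50/88) = √0.002840909 = 0.053300.
z = (p̂ − p₀)/SE = (0.63636 − 0.50)/0.053300 = 2.56.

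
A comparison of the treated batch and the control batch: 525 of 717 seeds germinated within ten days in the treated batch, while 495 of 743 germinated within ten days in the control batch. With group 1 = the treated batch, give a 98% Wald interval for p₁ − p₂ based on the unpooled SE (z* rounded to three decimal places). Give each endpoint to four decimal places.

(0.0103, 0.1217)

p̂₁ = 0.73222, p̂₂ = 0.66622, so the observed difference is 0.06600.
SE = √(0.000273466 + 0.000299289) = √0.000572755 = 0.023932.
z* = 2.326 at the 98% level. Margin = 2.326·0.023932 = 0.05567.
So the interval runs from 0.0103 to 0.1217.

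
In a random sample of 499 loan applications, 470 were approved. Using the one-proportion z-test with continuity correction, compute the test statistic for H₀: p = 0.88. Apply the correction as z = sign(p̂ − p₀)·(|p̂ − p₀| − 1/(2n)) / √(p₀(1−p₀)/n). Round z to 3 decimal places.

z = 4.185

The sample proportion is 470/499 = 0.94188. p̂ − p₀ = 0.061884.
1/(2n) = 0.001002.
Corrected numerator: |0.061884| − 0.001002 = 0.060882.
Under H₀, SE = √(p₀(1−p₀)/n) = √(0.88·0.12/499) = √0.000211623 = 0.014547.
z = (+)0.060882/0.014547 = 4.185.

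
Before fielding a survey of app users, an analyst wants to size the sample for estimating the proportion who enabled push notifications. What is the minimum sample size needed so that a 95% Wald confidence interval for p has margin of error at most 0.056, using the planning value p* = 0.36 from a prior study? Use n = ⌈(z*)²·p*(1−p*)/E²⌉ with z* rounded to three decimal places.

n = 283

z* = 1.960 at the 95% level.
p*(1−p*) = 0.36·0.64 = 0.2304.
(z*)²·p*(1−p*)/E² = 3.841600·0.2304/0.003136 = 282.240.
Rounding up, n = 283.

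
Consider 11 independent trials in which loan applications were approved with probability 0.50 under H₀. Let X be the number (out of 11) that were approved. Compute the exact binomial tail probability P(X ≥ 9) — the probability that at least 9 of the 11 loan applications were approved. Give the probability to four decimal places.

P = 0.0327

X ~ Binomial(n=11, p=0.50).
P(X ≥ 9) = C(11,9)·0.50^9·0.50^2 + C(11,10)·0.50^10·0.50^1 + C(11,11)·0.50^11·0.50^0.
= 0.026855 + 0.005371 + 0.000488 = 0.0327.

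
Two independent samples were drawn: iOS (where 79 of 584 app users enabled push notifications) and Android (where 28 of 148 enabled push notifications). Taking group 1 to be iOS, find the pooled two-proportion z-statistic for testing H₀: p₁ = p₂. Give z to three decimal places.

z = -1.658

p̂₁ = 79/584 = 0.13527, p̂₂ = 28/148 = 0.18919.
Pooling: p̂ = 107/732 = 0.14617.
SE = √[p̂(1−p̂)(1/n₁+1/n₂)] = √[0.14617·0.85383·(1/584+1/148)] ≈ 0.032512.
z = -0.05392/0.032512 = -1.658.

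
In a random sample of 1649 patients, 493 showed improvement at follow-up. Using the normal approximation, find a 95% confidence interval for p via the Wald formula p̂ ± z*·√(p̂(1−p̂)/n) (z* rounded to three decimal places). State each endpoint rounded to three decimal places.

Sample proportion p̂ = 493/1649 = 0.29897.
Standard error of p̂: √(0.209587/1649) = √0.000127099 = 0.011274.
z* = 1.960 at the 95% level.
Margin of error: 1.960 × 0.011274 = 0.02210.
CI: 0.29897 ± 0.02210 = (0.277, 0.321).

(0.277, 0.321)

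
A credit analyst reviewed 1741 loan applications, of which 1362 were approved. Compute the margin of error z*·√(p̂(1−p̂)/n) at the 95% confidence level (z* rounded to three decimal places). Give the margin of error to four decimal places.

p̂ = 1362/1741 = 0.78231.
SE = √(p̂(1−p̂)/n) = √(0.170302/1741) = 0.009890.
For 95% confidence, z* = 1.960.
ME = 1.960·0.009890 = 0.0194.

ME = 0.0194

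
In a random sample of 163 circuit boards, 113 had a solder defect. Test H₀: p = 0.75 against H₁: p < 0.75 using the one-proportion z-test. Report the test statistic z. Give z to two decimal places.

z = -1.67

Sample proportion p̂ = 113/163 = 0.69325.
Null standard error: √(0.75·0.25/163) = √0.001150307 = 0.033916.
z = (0.69325 − 0.75)/0.033916 = -0.05675/0.033916 = -1.67.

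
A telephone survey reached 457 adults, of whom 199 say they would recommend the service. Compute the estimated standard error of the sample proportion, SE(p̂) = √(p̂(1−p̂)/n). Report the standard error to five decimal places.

The sample proportion is 199/457 = 0.43545.
p̂(1−p̂) = 0.43545·0.56455 = 0.245833.
SE = √(0.245833/457) = 0.02319.

SE = 0.02319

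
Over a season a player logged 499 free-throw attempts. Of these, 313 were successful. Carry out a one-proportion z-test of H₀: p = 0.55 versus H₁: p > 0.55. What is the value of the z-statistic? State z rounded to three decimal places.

The sample proportion is 313/499 = 0.62725.
Null standard error: √(0.55·0.45/499) = √0.000495992 = 0.022271.
z = (p̂ − p₀)/SE = (0.62725 − 0.55)/0.022271 = 3.469.

z = 3.469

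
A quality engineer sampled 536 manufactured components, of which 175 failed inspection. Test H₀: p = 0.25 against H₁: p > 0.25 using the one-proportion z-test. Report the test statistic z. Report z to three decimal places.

p̂ = 175/536 = 0.32649.
Null standard error: √(0.25·0.75/536) = √0.000349813 = 0.018703.
Test statistic: z = 0.07649/0.018703 = 4.090.

z = 4.090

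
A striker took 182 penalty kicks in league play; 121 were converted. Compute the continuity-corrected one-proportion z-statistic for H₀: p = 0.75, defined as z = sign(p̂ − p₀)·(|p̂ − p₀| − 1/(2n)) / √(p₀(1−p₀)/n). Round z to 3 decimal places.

z = -2.568

The sample proportion is 121/182 = 0.66484. p̂ − p₀ = -0.085165.
1/(2n) = 0.002747.
Corrected numerator: |-0.085165| − 0.002747 = 0.082418.
SE₀ = √(0.75·0.25/182) = 0.032097.
z = (−)0.082418/0.032097 = -2.568.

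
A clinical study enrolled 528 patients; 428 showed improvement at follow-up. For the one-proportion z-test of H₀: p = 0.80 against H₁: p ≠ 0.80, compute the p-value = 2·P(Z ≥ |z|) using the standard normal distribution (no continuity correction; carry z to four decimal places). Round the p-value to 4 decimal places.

The sample proportion is 428/528 = 0.81061.
SE₀ = √(0.80·0.20/528) = 0.017408.
z = (p̂ − p₀)/SE = (428/528 − 0.80)/0.017408 ≈ 0.6093.
From the standard normal, 2·P(Z ≥ |z|) = 0.5423.

p-value = 0.5423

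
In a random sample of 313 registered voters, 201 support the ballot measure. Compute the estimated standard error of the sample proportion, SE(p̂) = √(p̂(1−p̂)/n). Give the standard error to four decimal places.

With x = 201 successes in n = 313, p̂ = 0.64217.
p̂(1−p̂) = 0.229788.
SE = √(0.229788/313) = √0.000734147 = 0.0271.

SE = 0.0271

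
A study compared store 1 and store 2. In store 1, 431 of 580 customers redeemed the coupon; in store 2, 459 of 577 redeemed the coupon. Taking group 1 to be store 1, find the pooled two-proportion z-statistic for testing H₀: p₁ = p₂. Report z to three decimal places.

Sample proportions: p̂₁ = 431/580 = 0.74310 and p̂₂ = 459/577 = 0.79549.
Pooling: p̂ = 890/1157 = 0.76923.
Pooled SE = √[0.1775148·0.00345724] ≈ 0.024773.
z = -0.05239/0.024773 = -2.115.

z = -2.115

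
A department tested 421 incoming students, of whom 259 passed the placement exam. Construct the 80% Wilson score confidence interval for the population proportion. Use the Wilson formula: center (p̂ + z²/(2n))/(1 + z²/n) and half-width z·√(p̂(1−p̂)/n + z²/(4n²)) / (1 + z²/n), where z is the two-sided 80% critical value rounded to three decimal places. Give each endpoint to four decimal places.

(0.5844, 0.6451)

p̂ = 259/421 = 0.61520; z = 1.282, so z² = 1.643524.
Denominator 1 + z²/n = 1 + 1.643524/421 = 1.003904.
Adjusted center: (0.61520 + z²/(2n))/1.003904 = 0.61475.
Radicand: p̂(1−p̂)/n + z²/(4n²) = 0.000562301 + 0.000002318 = 0.000564619.
Half-width = 1.282·√0.000564619/1.003904 = 0.03034.
CI: 0.61475 ± 0.03034 = (0.5844, 0.6451).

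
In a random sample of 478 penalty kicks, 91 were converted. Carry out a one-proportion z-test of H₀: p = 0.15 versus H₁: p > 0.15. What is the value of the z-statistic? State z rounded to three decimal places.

The sample proportion is 91/478 = 0.19038.
Under H₀, SE = √(p₀(1−p₀)/n) = √(0.15·0.85/478) = √0.000266736 = 0.016332.
z = (0.19038 − 0.15)/0.016332 = 0.04038/0.016332 = 2.472.

z = 2.472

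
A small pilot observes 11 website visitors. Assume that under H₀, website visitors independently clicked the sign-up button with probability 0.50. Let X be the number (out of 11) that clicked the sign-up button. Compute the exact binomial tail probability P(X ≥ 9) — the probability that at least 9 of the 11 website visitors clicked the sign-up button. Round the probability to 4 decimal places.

P = 0.0327

X ~ Binomial(n=11, p=0.50).
P(X ≥ 9) = C(11,9)·0.50^9·0.50^2 + C(11,10)·0.50^10·0.50^1 + C(11,11)·0.50^11·0.50^0.
= 0.026855 + 0.005371 + 0.000488 = 0.0327.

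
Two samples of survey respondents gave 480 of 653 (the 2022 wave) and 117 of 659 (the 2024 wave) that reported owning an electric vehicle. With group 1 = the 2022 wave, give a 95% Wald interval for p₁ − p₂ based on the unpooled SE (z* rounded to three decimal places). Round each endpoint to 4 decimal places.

p̂₁ = 0.73507, p̂₂ = 0.17754, so the observed difference is 0.55753.
Unpooled SE = √(p̂₁(1−p̂₁)/n₁ + p̂₂(1−p̂₂)/n₂) = √(0.000298228 + 0.000221579) = 0.022799.
For 95% confidence, z* = 1.960. Margin of error = 0.04469.
Interval: 0.55753 ± 0.04469 → (0.5128, 0.6022).

(0.5128, 0.6022)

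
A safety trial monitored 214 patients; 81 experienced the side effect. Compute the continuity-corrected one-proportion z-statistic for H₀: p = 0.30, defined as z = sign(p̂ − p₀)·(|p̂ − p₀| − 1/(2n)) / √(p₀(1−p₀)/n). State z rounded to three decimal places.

z = 2.431

p̂ = 81/214 = 0.37850. p̂ − p₀ = 0.078505.
1/(2n) = 0.002336.
Corrected numerator: |0.078505| − 0.002336 = 0.076169.
Null standard error: √(0.30·0.70/214) = √0.000981308 = 0.031326.
z = (+)0.076169/0.031326 = 2.431.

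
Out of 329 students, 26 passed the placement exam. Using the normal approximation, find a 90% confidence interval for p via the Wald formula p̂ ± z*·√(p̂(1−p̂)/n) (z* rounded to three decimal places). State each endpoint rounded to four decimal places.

The sample proportion is 26/329 = 0.07903.
SE(p̂) = √(0.07903·0.92097/329) = 0.014874.
For 90% confidence, z* = 1.645.
Margin = 1.645·0.014874 = 0.02447.
CI: 0.07903 ± 0.02447 = (0.0546, 0.1035).

(0.0546, 0.1035)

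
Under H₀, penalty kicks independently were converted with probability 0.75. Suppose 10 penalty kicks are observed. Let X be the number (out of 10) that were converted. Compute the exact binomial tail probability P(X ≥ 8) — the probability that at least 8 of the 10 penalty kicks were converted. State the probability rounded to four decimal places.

P = 0.5256

X ~ Binomial(n=10, p=0.75).
P(X ≥ 8) = C(10,8)·0.75^8·0.25^2 + C(10,9)·0.75^9·0.25^1 + C(10,10)·0.75^10·0.25^0.
= 0.281568 + 0.187712 + 0.056314 = 0.5256.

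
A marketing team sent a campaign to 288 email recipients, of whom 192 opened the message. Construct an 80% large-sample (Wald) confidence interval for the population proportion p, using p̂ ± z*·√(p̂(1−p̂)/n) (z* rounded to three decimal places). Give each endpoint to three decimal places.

The sample proportion is 192/288 = 0.66667.
SE(p̂) = √(0.66667·0.33333/288) = 0.027778.
z* = 1.282 at the 80% level.
Margin = 1.282·0.027778 = 0.03561.
CI: 0.66667 ± 0.03561 = (0.631, 0.702).

(0.631, 0.702)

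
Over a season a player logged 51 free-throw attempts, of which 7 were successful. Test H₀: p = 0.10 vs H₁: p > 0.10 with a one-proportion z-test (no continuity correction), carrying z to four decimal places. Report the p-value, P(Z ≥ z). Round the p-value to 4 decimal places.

Sample proportion p̂ = 7/51 = 0.13725.
Null standard error: √(0.10·0.90/51) = √0.001764706 = 0.042008.
Test statistic (full precision, shown to 4 dp): z = (7/51 − 0.10)/SE₀ ≈ 0.8868.
p-value = P(Z ≥ z) with z = 0.8868 → 0.1876.

p-value = 0.1876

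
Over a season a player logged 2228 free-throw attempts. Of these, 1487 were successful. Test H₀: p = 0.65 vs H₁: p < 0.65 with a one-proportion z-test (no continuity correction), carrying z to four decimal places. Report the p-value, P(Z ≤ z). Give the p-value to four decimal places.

Sample proportion p̂ = 1487/2228 = 0.66741.
Null standard error: √(0.65·0.35/2228) = √0.000102110 = 0.010105.
Test statistic (full precision, shown to 4 dp): z = (1487/2228 − 0.65)/SE₀ ≈ 1.7234.
From the standard normal, P(Z ≤ z) = 0.9576.

p-value = 0.9576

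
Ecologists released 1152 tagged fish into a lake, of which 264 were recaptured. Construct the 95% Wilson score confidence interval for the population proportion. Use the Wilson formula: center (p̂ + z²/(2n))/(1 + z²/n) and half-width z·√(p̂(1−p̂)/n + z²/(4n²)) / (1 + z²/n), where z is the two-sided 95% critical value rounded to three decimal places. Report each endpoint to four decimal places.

(0.2058, 0.2543)

Here p̂ = 264/1152 = 0.22917 and z = 1.960 (z² = 3.841600).
1 + z²/n = 1.003335.
Adjusted center: (0.22917 + z²/(2n))/1.003335 = 0.23007.
Radicand: p̂(1−p̂)/n + z²/(4n²) = 0.000153341 + 0.000000724 = 0.000154065.
Half-width = z·√(radicand)/denom = 1.960·0.012412/1.003335 = 0.02425.
Interval: 0.23007 ± 0.02425 → (0.2058, 0.2543).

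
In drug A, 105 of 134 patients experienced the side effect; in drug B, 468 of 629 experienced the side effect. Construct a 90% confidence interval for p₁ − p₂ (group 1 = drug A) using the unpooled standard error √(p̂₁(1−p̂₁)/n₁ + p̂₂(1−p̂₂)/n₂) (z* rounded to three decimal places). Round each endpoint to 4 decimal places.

(-0.0256, 0.1047)

p̂₁ = 0.78358, p̂₂ = 0.74404, so the observed difference is 0.03954.
SE = √(0.001265531 + 0.000302775) = √0.001568306 = 0.039602.
z* = 1.645 at the 90% level. Margin of error = 0.06515.
So the interval runs from -0.0256 to 0.1047.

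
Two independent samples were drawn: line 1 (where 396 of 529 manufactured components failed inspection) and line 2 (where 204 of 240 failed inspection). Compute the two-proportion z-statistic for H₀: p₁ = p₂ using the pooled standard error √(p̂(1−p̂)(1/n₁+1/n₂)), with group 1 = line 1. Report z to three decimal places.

Sample proportions: p̂₁ = 396/529 = 0.74858 and p̂₂ = 204/240 = 0.85000.
Pooled p̂ = (396+204)/(529+240) = 600/769 = 0.78023.
SE = √[p̂(1−p̂)(1/n₁+1/n₂)] = √[0.78023·0.21977·(1/529+1/240)] ≈ 0.032227.
z = (p̂₁ − p̂₂)/SE = (0.74858 − 0.85000)/0.032227 = -0.10142/0.032227 = -3.147.

z = -3.147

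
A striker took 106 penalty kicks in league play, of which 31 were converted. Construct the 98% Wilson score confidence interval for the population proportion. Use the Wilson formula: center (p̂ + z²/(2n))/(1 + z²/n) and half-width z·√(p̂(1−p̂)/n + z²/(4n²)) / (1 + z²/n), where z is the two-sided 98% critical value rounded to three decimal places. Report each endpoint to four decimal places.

(0.2018, 0.4033)

p̂ = 31/106 = 0.29245; z = 2.326, so z² = 5.410276.
Denominator 1 + z²/n = 1 + 5.410276/106 = 1.051040.
Adjusted center: (0.29245 + z²/(2n))/1.051040 = 0.30253.
Radicand: p̂(1−p̂)/n + z²/(4n²) = 0.001952115 + 0.000120378 = 0.002072493.
Half-width = 2.326·√0.002072493/1.051040 = 0.10075.
Interval: 0.30253 ± 0.10075 → (0.2018, 0.4033).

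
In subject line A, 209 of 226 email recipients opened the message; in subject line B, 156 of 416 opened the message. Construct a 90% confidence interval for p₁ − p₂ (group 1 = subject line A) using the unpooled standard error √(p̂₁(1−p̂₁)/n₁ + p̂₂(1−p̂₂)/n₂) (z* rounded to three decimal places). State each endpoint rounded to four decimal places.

(0.5012, 0.5983)

p̂₁ = 209/226 = 0.92478, p̂₂ = 156/416 = 0.37500; p̂₁ − p̂₂ = 0.54978.
Unpooled SE = √(p̂₁(1−p̂₁)/n₁ + p̂₂(1−p̂₂)/n₂) = √(0.000307801 + 0.000563401) = 0.029516.
The 90% critical value is z* = 1.645. Margin of error = 0.04855.
So the interval runs from 0.5012 to 0.5983.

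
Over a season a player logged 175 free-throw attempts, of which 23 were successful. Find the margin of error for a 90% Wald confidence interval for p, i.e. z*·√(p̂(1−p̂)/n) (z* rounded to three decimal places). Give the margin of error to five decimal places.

With x = 23 successes in n = 175, p̂ = 0.13143.
SE = √(p̂(1−p̂)/n) = √(0.114155/175) = 0.025540.
z* = 1.645 at the 90% level.
So ME = 0.04201.

ME = 0.04201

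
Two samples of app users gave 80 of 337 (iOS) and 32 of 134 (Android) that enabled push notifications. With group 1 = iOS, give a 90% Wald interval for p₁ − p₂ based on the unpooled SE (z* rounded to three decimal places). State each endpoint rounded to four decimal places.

p̂₁ = 0.23739, p̂₂ = 0.23881, so the observed difference is -0.00142.
Unpooled SE = √(p̂₁(1−p̂₁)/n₁ + p̂₂(1−p̂₂)/n₂) = √(0.000537197 + 0.001356550) = 0.043517.
z* = 1.645 at the 90% level. Margin = 1.645·0.043517 = 0.07159.
Interval: -0.00142 ± 0.07159 → (-0.0730, 0.0702).

(-0.0730, 0.0702)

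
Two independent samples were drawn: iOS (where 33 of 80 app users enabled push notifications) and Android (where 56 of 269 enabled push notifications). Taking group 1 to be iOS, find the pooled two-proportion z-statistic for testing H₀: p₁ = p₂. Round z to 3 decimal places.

z = 3.681

Sample proportions: p̂₁ = 33/80 = 0.41250 and p̂₂ = 56/269 = 0.20818.
Pooling: p̂ = 89/349 = 0.25501.
SE = √[p̂(1−p̂)(1/n₁+1/n₂)] = √[0.25501·0.74499·(1/80+1/269)] ≈ 0.055507.
z = (p̂₁ − p̂₂)/SE = (0.41250 − 0.20818)/0.055507 = 0.20432/0.055507 = 3.681.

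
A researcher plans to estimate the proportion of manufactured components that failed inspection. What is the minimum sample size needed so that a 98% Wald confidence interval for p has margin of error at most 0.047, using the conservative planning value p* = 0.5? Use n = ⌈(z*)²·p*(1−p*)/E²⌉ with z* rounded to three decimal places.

z* = 2.326 at the 98% level.
p*(1−p*) = 0.50·0.50 = 0.2500.
(z*)²·p*(1−p*)/E² = 5.410276·0.2500/0.002209 = 612.299.
Rounding up, n = 613.

n = 613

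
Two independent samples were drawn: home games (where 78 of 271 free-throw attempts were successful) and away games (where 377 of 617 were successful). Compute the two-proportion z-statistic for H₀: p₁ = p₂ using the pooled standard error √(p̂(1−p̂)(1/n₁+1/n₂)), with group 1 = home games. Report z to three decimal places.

Sample proportions: p̂₁ = 78/271 = 0.28782 and p̂₂ = 377/617 = 0.61102.
Pooled p̂ = (78+377)/(271+617) = 455/888 = 0.51239.
Pooled SE = √[0.2498466·0.00531078] ≈ 0.036426.
z = (p̂₁ − p̂₂)/SE = (0.28782 − 0.61102)/0.036426 = -0.32320/0.036426 = -8.873.

z = -8.873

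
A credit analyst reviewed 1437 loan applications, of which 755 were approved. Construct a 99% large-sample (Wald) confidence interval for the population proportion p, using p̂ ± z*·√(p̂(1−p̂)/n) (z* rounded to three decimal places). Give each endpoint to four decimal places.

p̂ = 755/1437 = 0.52540.
Standard error of p̂: √(0.249355/1437) = √0.000173525 = 0.013173.
For 99% confidence, z* = 2.576.
Margin = 2.576·0.013173 = 0.03393.
CI: 0.52540 ± 0.03393 = (0.4915, 0.5593).

(0.4915, 0.5593)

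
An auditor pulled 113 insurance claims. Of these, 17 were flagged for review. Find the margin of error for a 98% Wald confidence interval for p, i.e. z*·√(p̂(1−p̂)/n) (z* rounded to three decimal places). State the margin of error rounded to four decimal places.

The sample proportion is 17/113 = 0.15044.
SE(p̂) = √(0.15044·0.84956/113) = 0.033631.
For 98% confidence, z* = 2.326.
ME = 2.326·0.033631 = 0.0782.

ME = 0.0782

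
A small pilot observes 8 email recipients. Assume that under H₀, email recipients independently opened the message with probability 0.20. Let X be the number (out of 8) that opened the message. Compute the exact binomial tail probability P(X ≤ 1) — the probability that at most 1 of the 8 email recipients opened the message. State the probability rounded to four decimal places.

P = 0.5033

X ~ Binomial(n=8, p=0.20).
P(X ≤ 1) = C(8,0)·0.20^0·0.80^8 + C(8,1)·0.20^1·0.80^7.
= 0.167772 + 0.335544 = 0.5033.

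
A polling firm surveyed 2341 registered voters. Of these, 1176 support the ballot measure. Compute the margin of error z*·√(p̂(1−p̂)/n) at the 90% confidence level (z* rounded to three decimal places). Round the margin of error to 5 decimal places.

The sample proportion is 1176/2341 = 0.50235.
SE = √(p̂(1−p̂)/n) = √(0.249994/2341) = 0.010334.
The 90% critical value is z* = 1.645.
ME = 1.645·0.010334 = 0.01700.

ME = 0.01700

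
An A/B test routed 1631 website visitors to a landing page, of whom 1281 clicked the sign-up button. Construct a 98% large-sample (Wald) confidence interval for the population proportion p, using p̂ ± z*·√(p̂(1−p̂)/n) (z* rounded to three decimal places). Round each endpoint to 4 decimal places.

Sample proportion p̂ = 1281/1631 = 0.78541.
Standard error of p̂: √(0.168542/1631) = √0.000103337 = 0.010165.
For 98% confidence, z* = 2.326.
Margin = 2.326·0.010165 = 0.02364.
So the interval runs from 0.7618 to 0.8091.

(0.7618, 0.8091)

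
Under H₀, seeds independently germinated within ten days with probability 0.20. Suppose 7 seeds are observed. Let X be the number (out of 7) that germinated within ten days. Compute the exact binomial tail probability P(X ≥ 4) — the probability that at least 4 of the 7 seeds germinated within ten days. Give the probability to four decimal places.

X ~ Binomial(n=7, p=0.20).
P(X ≥ 4) = C(7,4)·0.20^4·0.80^3 + C(7,5)·0.20^5·0.80^2 + C(7,6)·0.20^6·0.80^1 + C(7,7)·0.20^7·0.80^0.
= 0.028672 + 0.004301 + 0.000358 + 0.000013 = 0.0333.

P = 0.0333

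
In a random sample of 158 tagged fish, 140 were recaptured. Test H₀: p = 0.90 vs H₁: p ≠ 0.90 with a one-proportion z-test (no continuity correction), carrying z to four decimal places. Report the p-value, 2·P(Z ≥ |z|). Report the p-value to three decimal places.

p̂ = 140/158 = 0.88608.
SE₀ = √(0.90·0.10/158) = 0.023867.
Test statistic (full precision, shown to 4 dp): z = (140/158 − 0.90)/SE₀ ≈ -0.5834.
p-value = 2·P(Z ≥ |z|) with z = -0.5834 → 0.560.

p-value = 0.560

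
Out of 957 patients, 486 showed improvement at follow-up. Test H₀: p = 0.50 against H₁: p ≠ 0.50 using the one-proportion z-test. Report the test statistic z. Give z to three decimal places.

z = 0.485

The sample proportion is 486/957 = 0.50784.
Null standard error: √(0.50·0.50/957) = √0.000261233 = 0.016163.
z = (p̂ − p₀)/SE = (0.50784 − 0.50)/0.016163 = 0.485.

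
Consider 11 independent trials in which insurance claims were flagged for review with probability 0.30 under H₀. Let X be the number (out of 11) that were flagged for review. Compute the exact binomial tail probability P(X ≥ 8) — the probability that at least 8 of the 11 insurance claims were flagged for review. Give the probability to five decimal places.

X ~ Binomial(n=11, p=0.30).
P(X ≥ 8) = C(11,8)·0.30^8·0.70^3 + C(11,9)·0.30^9·0.70^2 + C(11,10)·0.30^10·0.70^1 + C(11,11)·0.30^11·0.70^0.
= 0.003713 + 0.000530 + 0.000045 + 0.000002 = 0.00429.

P = 0.00429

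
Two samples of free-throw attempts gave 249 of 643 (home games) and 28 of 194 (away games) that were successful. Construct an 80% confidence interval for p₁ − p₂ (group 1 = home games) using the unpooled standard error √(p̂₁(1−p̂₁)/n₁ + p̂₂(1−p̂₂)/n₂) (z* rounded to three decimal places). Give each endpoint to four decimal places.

(0.2023, 0.2836)

p̂₁ = 249/643 = 0.38725, p̂₂ = 28/194 = 0.14433; p̂₁ − p̂₂ = 0.24292.
SE = √(0.000369031 + 0.000636592) = √0.001005623 = 0.031712.
z* = 1.282 at the 80% level. Margin of error = 0.04065.
CI: 0.24292 ± 0.04065 = (0.2023, 0.2836).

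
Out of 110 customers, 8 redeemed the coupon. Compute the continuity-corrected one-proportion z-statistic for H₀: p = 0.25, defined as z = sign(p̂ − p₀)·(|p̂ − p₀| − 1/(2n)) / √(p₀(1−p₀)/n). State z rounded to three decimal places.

Sample proportion p̂ = 8/110 = 0.07273. p̂ − p₀ = -0.177273.
Continuity correction 1/(2n) = 1/220 = 0.004545.
Corrected numerator: |-0.177273| − 0.004545 = 0.172728.
Under H₀, SE = √(p₀(1−p₀)/n) = √(0.25·0.75/110) = √0.001704545 = 0.041286.
z = (−)0.172728/0.041286 = -4.184.

z = -4.184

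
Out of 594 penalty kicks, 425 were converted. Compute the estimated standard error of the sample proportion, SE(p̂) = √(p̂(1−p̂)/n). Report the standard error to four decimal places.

SE = 0.0185

The sample proportion is 425/594 = 0.71549.
p̂(1−p̂) = 0.71549·0.28451 = 0.203564.
SE = √(0.203564/594) = 0.0185.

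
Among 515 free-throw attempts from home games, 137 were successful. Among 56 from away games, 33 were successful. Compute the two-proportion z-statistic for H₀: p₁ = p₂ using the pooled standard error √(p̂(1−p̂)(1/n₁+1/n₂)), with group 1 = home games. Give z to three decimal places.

z = -5.024

p̂₁ = 137/515 = 0.26602, p̂₂ = 33/56 = 0.58929.
Pooling: p̂ = 170/571 = 0.29772.
Pooled SE = √[0.2090841·0.01979889] ≈ 0.064340.
z = -0.32327/0.064340 = -5.024.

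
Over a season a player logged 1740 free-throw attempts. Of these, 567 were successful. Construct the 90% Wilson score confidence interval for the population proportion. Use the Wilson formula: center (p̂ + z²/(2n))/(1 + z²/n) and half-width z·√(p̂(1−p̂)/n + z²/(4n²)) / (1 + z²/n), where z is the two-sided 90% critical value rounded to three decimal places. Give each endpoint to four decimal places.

p̂ = 567/1740 = 0.32586; z = 1.645, so z² = 2.706025.
1 + z²/n = 1.001555.
Center = (0.32586 + 0.000778)/1.001555 = 0.32613.
Radicand: p̂(1−p̂)/n + z²/(4n²) = 0.000126251 + 0.000000223 = 0.000126474.
Half-width = z·√(radicand)/denom = 1.645·0.011246/1.001555 = 0.01847.
Interval: 0.32613 ± 0.01847 → (0.3077, 0.3446).

(0.3077, 0.3446)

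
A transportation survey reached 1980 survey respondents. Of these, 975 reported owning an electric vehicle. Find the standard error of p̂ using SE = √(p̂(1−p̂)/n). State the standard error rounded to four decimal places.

Sample proportion p̂ = 975/1980 = 0.49242.
p̂(1−p̂) = 0.49242·0.50758 = 0.249943.
SE = √(0.249943/1980) = 0.0112.

SE = 0.0112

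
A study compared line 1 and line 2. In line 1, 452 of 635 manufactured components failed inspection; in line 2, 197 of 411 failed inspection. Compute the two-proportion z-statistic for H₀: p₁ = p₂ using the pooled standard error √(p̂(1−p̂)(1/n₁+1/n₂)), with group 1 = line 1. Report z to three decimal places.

Sample proportions: p̂₁ = 452/635 = 0.71181 and p̂₂ = 197/411 = 0.47932.
Pooled p̂ = (452+197)/(635+411) = 649/1046 = 0.62046.
Pooled SE = √[0.2354897·0.00400789] ≈ 0.030722.
z = (p̂₁ − p̂₂)/SE = (0.71181 − 0.47932)/0.030722 = 0.23249/0.030722 = 7.568.

z = 7.568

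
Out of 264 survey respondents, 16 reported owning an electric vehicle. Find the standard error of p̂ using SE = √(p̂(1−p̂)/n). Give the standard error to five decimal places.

p̂ = 16/264 = 0.06061.
p̂(1−p̂) = 0.056936.
SE = √(0.056936/264) = 0.01469.

SE = 0.01469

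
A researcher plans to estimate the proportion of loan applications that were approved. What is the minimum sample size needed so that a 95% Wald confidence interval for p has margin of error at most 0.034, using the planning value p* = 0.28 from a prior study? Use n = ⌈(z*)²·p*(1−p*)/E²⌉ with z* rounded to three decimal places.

The 95% critical value is z* = 1.960.
p*(1−p*) = 0.2016.
Required n before rounding: 3.841600 × 0.2016 / 0.034² = 669.954.
Rounding up, n = 670.

n = 670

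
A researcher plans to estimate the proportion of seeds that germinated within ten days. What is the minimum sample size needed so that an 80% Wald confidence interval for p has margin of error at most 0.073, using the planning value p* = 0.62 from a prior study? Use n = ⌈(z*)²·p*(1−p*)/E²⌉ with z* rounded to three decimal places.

The 80% critical value is z* = 1.282.
p*(1−p*) = 0.62·0.38 = 0.2356.
Required n before rounding: 1.643524 × 0.2356 / 0.073² = 72.662.
⌈72.662⌉ = 73.

n = 73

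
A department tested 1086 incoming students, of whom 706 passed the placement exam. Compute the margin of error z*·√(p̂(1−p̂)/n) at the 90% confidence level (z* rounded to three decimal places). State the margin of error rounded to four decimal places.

With x = 706 successes in n = 1086, p̂ = 0.65009.
Standard error of p̂: √(0.227472/1086) = √0.000209459 = 0.014473.
z* = 1.645 at the 90% level.
So ME = 0.0238.

ME = 0.0238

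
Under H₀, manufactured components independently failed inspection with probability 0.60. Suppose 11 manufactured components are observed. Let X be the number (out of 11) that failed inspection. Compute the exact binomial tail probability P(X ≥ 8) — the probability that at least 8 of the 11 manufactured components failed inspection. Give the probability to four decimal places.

X is binomial with n = 11 and p = 0.60.
P(X ≥ 8) = C(11,8)·0.60^8·0.40^3 + C(11,9)·0.60^9·0.40^2 + C(11,10)·0.60^10·0.40^1 + C(11,11)·0.60^11·0.40^0.
= 0.177367 + 0.088684 + 0.026605 + 0.003628 = 0.2963.

P = 0.2963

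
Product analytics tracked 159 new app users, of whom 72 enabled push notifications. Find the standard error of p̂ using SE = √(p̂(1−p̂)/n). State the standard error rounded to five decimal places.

Sample proportion p̂ = 72/159 = 0.45283.
p̂(1−p̂) = 0.45283·0.54717 = 0.247775.
Dividing by n and taking the root: √0.001558333 = 0.03948.

SE = 0.03948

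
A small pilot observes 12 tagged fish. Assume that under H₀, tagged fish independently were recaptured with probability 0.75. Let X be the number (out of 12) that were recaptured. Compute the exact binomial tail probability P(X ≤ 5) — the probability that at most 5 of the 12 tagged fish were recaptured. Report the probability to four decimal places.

P = 0.0143

X is binomial with n = 12 and p = 0.75.
P(X ≤ 5) = Σ_{j=0}^{5} C(12,j)·0.75^j·0.25^{12−j}.
= 0.000000 + 0.000002 + 0.000035 + 0.000354 + 0.002390 + 0.011471 = 0.0143.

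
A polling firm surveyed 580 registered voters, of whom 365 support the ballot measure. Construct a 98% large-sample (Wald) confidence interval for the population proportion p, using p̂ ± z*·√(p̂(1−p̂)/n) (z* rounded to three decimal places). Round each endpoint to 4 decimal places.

(0.5827, 0.6760)

With x = 365 successes in n = 580, p̂ = 0.62931.
SE = √(p̂(1−p̂)/n) = √(0.233279/580) = 0.020055.
The 98% critical value is z* = 2.326.
Margin = 2.326·0.020055 = 0.04665.
So the interval runs from 0.5827 to 0.6760.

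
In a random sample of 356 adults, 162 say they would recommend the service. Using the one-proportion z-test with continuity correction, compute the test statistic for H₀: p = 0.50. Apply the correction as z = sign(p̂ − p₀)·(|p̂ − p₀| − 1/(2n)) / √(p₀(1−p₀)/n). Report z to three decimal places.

z = -1.643

With x = 162 successes in n = 356, p̂ = 0.45506. p̂ − p₀ = -0.044944.
1/(2n) = 0.001404.
Corrected numerator: |-0.044944| − 0.001404 = 0.043540.
SE₀ = √(0.50·0.50/356) = 0.026500.
z = −0.043540/0.026500 = -1.643.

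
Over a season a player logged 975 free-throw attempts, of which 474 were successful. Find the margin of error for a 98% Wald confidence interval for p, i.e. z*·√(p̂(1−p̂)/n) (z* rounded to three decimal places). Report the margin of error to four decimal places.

p̂ = 474/975 = 0.48615.
SE = √(p̂(1−p̂)/n) = √(0.249808/975) = 0.016007.
For 98% confidence, z* = 2.326.
So ME = 0.0372.

ME = 0.0372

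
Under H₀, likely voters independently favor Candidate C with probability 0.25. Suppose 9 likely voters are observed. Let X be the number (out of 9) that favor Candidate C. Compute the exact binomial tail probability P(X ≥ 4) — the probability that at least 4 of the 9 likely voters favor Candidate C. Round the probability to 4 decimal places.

X is binomial with n = 9 and p = 0.25.
P(X ≥ 4) = Σ_{j=4}^{9} C(9,j)·0.25^j·0.75^{9−j}.
= 0.116798 + 0.038933 + 0.008652 + 0.001236 + 0.000103 + 0.000004 = 0.1657.

P = 0.1657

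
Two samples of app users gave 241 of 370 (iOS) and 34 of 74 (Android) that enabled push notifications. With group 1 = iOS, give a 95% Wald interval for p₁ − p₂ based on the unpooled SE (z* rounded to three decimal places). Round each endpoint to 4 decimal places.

p̂₁ = 0.65135, p̂₂ = 0.45946, so the observed difference is 0.19189.
SE = √(0.000613764 + 0.003356168) = √0.003969932 = 0.063007.
z* = 1.960 at the 95% level. Margin = 1.960·0.063007 = 0.12349.
CI: 0.19189 ± 0.12349 = (0.0684, 0.3154).

(0.0684, 0.3154)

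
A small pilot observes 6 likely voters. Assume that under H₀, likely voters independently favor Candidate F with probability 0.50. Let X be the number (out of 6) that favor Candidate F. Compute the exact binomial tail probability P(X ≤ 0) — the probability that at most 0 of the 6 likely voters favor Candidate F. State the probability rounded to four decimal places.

X is binomial with n = 6 and p = 0.50.
P(X ≤ 0) = C(6,0)·0.50^0·0.50^6.
= 0.015625 = 0.0156.

P = 0.0156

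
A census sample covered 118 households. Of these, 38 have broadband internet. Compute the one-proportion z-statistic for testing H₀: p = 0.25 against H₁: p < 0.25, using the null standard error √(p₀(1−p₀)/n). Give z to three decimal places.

The sample proportion is 38/118 = 0.32203.
SE₀ = √(0.25·0.75/118) = 0.039862.
z = (0.32203 − 0.25)/0.039862 = 0.07203/0.039862 = 1.807.

z = 1.807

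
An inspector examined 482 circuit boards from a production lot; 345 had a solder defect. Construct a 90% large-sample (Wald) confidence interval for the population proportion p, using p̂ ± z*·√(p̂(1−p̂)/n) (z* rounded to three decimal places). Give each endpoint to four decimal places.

The sample proportion is 345/482 = 0.71577.
SE = √(p̂(1−p̂)/n) = √(0.203444/482) = 0.020545.
z* = 1.645 at the 90% level.
Margin = 1.645·0.020545 = 0.03380.
Interval: 0.71577 ± 0.03380 → (0.6820, 0.7496).

(0.6820, 0.7496)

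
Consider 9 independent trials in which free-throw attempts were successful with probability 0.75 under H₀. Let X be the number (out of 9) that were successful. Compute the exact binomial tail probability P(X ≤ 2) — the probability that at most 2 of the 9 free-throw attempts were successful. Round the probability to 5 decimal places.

P = 0.00134

X is binomial with n = 9 and p = 0.75.
P(X ≤ 2) = C(9,0)·0.75^0·0.25^9 + C(9,1)·0.75^1·0.25^8 + C(9,2)·0.75^2·0.25^7.
= 0.000004 + 0.000103 + 0.001236 = 0.00134.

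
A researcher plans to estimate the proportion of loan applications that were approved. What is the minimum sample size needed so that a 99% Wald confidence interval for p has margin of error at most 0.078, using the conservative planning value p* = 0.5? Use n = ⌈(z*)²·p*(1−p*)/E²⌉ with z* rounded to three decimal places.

The 99% critical value is z* = 2.576.
p*(1−p*) = 0.50·0.50 = 0.2500.
(z*)²·p*(1−p*)/E² = 6.635776·0.2500/0.006084 = 272.673.
Rounding up, n = 273.

n = 273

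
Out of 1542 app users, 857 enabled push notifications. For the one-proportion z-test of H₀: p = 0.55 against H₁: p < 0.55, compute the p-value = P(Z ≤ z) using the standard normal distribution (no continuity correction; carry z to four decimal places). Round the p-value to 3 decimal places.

p-value = 0.676

With x = 857 successes in n = 1542, p̂ = 0.55577.
Null standard error: √(0.55·0.45/1542) = √0.000160506 = 0.012669.
z = (p̂ − p₀)/SE = (857/1542 − 0.55)/0.012669 ≈ 0.4556.
From the standard normal, P(Z ≤ z) = 0.676.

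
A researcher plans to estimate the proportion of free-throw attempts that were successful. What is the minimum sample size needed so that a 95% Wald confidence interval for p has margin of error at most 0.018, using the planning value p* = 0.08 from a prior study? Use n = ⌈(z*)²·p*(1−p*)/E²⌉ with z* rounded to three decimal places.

The 95% critical value is z* = 1.960.
p*(1−p*) = 0.0736.
(z*)²·p*(1−p*)/E² = 3.841600·0.0736/0.000324 = 872.660.
Rounding up, n = 873.

n = 873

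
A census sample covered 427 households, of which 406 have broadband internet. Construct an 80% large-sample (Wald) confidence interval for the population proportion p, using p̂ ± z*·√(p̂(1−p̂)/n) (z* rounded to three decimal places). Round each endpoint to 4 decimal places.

(0.9374, 0.9642)

Sample proportion p̂ = 406/427 = 0.95082.
Standard error of p̂: √(0.046762/427) = √0.000109512 = 0.010465.
z* = 1.282 at the 80% level.
Margin of error: 1.282 × 0.010465 = 0.01342.
Interval: 0.95082 ± 0.01342 → (0.9374, 0.9642).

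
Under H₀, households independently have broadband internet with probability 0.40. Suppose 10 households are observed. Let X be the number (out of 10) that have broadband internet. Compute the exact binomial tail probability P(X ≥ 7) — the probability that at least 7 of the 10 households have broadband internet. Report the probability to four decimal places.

X ~ Binomial(n=10, p=0.40).
P(X ≥ 7) = C(10,7)·0.40^7·0.60^3 + C(10,8)·0.40^8·0.60^2 + C(10,9)·0.40^9·0.60^1 + C(10,10)·0.40^10·0.60^0.
= 0.042467 + 0.010617 + 0.001573 + 0.000105 = 0.0548.

P = 0.0548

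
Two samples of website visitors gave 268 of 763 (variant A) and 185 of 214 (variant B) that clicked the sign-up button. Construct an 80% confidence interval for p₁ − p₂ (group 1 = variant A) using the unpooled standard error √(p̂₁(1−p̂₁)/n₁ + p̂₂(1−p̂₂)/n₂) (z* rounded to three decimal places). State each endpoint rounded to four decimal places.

(-0.5505, -0.4760)

p̂₁ = 268/763 = 0.35125, p̂₂ = 185/214 = 0.86449; p̂₁ − p̂₂ = -0.51324.
Unpooled SE = √(p̂₁(1−p̂₁)/n₁ + p̂₂(1−p̂₂)/n₂) = √(0.000298653 + 0.000547430) = 0.029087.
The 80% critical value is z* = 1.282. Margin = 1.282·0.029087 = 0.03729.
Interval: -0.51324 ± 0.03729 → (-0.5505, -0.4760).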